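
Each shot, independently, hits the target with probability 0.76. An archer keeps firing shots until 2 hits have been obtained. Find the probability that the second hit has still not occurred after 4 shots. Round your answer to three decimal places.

Needing more than 4 shots ⇔ fewer than 2 successes in the first 4. With X ~ Binomial(4, 0.76), P(Y > 4) = P(X ≤ 1).
  k=0: C(4,0)·0.76^0·0.24^4 = 0.00332
  k=1: C(4,1)·0.76^1·0.24^3 = 0.04202
P(X ≤ 1) = 0.04534

0.045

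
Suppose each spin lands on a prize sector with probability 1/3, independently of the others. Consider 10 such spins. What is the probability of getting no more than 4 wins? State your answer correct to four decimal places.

0.7869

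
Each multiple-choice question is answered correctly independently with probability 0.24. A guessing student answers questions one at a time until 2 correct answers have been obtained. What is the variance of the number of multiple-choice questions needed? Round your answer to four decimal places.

Y = total multiple-choice questions until the second success; negative binomial with r=2, p=0.24.
Var(Y) = r(1−p)/p² = 2·0.76 / 0.24² = 26.388889

26.3889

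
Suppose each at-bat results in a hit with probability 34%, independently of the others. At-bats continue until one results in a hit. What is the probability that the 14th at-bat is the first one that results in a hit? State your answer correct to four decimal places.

0.0015

Geometric (trials to first success), p = 0.34.
P(Y = 14) = (1−p)^13 · p = 0.0045089 · 0.34 = 0.001533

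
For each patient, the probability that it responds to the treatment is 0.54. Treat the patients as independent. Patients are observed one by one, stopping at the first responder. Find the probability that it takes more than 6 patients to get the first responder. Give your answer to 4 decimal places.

0.0095

Y = number of patients to the first success; geometric, p = 0.54.
P(Y > 6) = P(first 6 all fail) = (1−p)^6 = 0.009474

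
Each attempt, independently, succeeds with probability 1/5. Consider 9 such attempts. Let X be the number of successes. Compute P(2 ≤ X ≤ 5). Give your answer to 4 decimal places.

X ~ Binomial(9, 0.20); P(2 ≤ X ≤ 5) = Σ C(9,k) p^k (1−p)^(9−k) over k:
  k=2: C(9,2)·0.20^2·0.80^7 = 0.301990
  k=3: C(9,3)·0.20^3·0.80^6 = 0.176161
  k=4: C(9,4)·0.20^4·0.80^5 = 0.066060
  k=5: C(9,5)·0.20^5·0.80^4 = 0.016515
Total = 0.560726

0.5607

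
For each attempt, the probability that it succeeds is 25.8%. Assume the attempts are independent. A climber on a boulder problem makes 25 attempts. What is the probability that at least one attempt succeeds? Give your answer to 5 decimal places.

0.99942

P(at least one) = 1 − P(none) = 1 − (1 − 0.258)^25
= 1 − 0.0005756 = 0.9994244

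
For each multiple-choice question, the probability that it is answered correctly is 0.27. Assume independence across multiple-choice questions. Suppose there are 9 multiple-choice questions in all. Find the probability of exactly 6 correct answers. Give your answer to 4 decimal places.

0.0127

X ~ Binomial(n=9, p=0.27).
P(X=6) = C(9,6) · p^6 · (1−p)^3
= 84 · 0.00038742 · 0.38902 = 0.012660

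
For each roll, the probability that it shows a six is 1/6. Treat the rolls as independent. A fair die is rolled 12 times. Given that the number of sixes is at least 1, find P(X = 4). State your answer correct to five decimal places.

X ~ Binomial(12, 0.166667). Want P(X=4 | X≥1) = P(X=4) / P(X≥1).
P(X=4) = C(12,4)·0.166667^4·0.833333^8 = 0.0888281
P(X≥1) = 1 − 0.1121567 = 0.8878433
Ratio = 0.0888281 / 0.8878433 = 0.1000493

0.10005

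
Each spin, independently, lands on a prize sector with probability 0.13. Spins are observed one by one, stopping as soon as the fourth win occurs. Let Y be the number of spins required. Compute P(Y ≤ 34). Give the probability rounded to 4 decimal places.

Finishing within 34 spins ⇔ at least 4 successes in the first 34. With X ~ Binomial(34, 0.13), P(Y ≤ 34) = 1 − P(X ≤ 3).
  k=0: C(34,0)·0.13^0·0.87^34 = 0.008783
  k=1: C(34,1)·0.13^1·0.87^33 = 0.044623
  k=2: C(34,2)·0.13^2·0.87^32 = 0.110018
  k=3: C(34,3)·0.13^3·0.87^31 = 0.175355
1 − 0.338780 = 0.661220

0.6612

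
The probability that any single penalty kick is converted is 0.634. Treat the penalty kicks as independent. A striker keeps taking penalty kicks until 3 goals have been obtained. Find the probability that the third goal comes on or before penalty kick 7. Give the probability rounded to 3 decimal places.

0.933

Finishing within 7 penalty kicks ⇔ at least 3 successes in the first 7. With X ~ Binomial(7, 0.634), P(Y ≤ 7) = 1 − P(X ≤ 2).
  k=0: C(7,0)·0.634^0·0.366^7 = 0.00088
  k=1: C(7,1)·0.634^1·0.366^6 = 0.01067
  k=2: C(7,2)·0.634^2·0.366^5 = 0.05544
1 − 0.06698 = 0.93302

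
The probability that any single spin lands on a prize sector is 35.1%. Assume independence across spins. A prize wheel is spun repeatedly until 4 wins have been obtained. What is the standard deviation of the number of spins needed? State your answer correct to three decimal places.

Y = total spins until the fourth success; negative binomial with r=4, p=0.351.
SD(Y) = √[r(1−p)/p²] = √(21.07126) = 4.59034

4.590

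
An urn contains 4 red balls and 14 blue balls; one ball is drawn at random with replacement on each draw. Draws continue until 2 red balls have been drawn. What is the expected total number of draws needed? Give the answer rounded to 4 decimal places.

9.0000

Y = total draws until the second success; negative binomial with r=2, p=0.222222.
E[Y] = r / p = 2 / 0.222222 = 9.000000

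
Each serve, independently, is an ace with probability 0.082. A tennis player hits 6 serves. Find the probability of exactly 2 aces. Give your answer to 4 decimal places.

X ~ Binomial(n=6, p=0.082).
P(X=2) = C(6,2) · p^2 · (1−p)^4
= 15 · 0.006724 · 0.71018 = 0.071629

0.0716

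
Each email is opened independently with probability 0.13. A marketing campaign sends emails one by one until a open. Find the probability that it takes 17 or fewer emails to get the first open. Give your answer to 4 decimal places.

Y = number of emails to the first success; geometric, p = 0.13.
P(Y ≤ 17) = 1 − (1−p)^17 = 1 − 0.093719 = 0.906281

0.9063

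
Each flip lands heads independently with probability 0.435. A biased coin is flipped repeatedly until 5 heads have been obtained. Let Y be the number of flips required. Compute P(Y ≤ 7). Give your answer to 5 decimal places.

0.13416

Finishing within 7 flips ⇔ at least 5 successes in the first 7. With X ~ Binomial(7, 0.435), P(Y ≤ 7) = 1 − P(X ≤ 4).
  k=0: C(7,0)·0.435^0·0.565^7 = 0.0183797
  k=1: C(7,1)·0.435^1·0.565^6 = 0.0990554
  k=2: C(7,2)·0.435^2·0.565^5 = 0.2287916
  k=3: C(7,3)·0.435^3·0.565^4 = 0.2935821
  k=4: C(7,4)·0.435^4·0.565^3 = 0.2260323
1 − 0.8658411 = 0.1341589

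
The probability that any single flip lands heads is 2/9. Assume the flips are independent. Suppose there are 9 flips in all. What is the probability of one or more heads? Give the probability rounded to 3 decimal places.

0.896

P(at least one) = 1 − P(none) = 1 − (1 − 0.222222)^9
= 1 − 0.10416 = 0.89584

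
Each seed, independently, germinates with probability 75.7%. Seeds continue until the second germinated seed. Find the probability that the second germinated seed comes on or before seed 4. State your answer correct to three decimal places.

Finishing within 4 seeds ⇔ at least 2 successes in the first 4. With X ~ Binomial(4, 0.757), P(Y ≤ 4) = 1 − P(X ≤ 1).
  k=0: C(4,0)·0.757^0·0.243^4 = 0.00349
  k=1: C(4,1)·0.757^1·0.243^3 = 0.04345
1 − 0.04694 = 0.95306

0.953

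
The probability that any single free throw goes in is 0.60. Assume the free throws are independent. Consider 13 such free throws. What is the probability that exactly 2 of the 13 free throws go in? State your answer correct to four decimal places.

0.0012

X ~ Binomial(n=13, p=0.60).
P(X=2) = C(13,2) · p^2 · (1−p)^11
= 78 · 0.36 · 4.1943e-05 = 0.001178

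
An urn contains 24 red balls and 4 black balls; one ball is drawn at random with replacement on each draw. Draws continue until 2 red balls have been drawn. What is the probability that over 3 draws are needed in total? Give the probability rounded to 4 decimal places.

0.0554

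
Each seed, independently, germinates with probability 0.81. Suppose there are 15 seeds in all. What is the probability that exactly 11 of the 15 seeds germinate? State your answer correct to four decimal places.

X ~ Binomial(n=15, p=0.81).
P(X=11) = C(15,11) · p^11 · (1−p)^4
= 1365 · 0.098477 · 0.0013032 = 0.175179

0.1752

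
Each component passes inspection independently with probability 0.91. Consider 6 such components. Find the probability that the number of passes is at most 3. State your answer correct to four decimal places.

0.0118

X ~ Binomial(6, 0.91); P(X ≤ 3) = Σ C(6,k) p^k (1−p)^(6−k) over k:
  k=0: C(6,0)·0.91^0·0.09^6 = 0.000001
  k=1: C(6,1)·0.91^1·0.09^5 = 0.000032
  k=2: C(6,2)·0.91^2·0.09^4 = 0.000815
  k=3: C(6,3)·0.91^3·0.09^3 = 0.010987
Total = 0.011835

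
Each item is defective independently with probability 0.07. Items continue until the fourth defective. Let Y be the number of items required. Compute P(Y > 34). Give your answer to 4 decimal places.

Needing more than 34 items ⇔ fewer than 4 successes in the first 34. With X ~ Binomial(34, 0.07), P(Y > 34) = P(X ≤ 3).
  k=0: C(34,0)·0.07^0·0.93^34 = 0.084805
  k=1: C(34,1)·0.07^1·0.93^33 = 0.217027
  k=2: C(34,2)·0.07^2·0.93^32 = 0.269534
  k=3: C(34,3)·0.07^3·0.93^31 = 0.216400
P(X ≤ 3) = 0.787766

0.7878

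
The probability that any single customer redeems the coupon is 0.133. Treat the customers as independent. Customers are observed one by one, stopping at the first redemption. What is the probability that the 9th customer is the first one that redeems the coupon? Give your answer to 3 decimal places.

Geometric (trials to first success), p = 0.133.
P(Y = 9) = (1−p)^8 · p = 0.31927 · 0.133 = 0.04246

0.042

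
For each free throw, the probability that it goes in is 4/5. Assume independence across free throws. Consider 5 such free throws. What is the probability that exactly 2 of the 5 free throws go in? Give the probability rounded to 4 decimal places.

X ~ Binomial(n=5, p=0.80).
P(X=2) = C(5,2) · p^2 · (1−p)^3
= 10 · 0.64 · 0.008 = 0.051200

0.0512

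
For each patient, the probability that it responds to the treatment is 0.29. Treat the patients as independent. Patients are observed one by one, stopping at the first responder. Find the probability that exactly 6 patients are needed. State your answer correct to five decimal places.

0.05232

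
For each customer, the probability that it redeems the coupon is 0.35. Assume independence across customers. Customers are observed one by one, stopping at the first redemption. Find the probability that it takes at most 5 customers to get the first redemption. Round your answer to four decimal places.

0.8840

Y = number of customers to the first success; geometric, p = 0.35.
P(Y ≤ 5) = 1 − (1−p)^5 = 1 − 0.116029 = 0.883971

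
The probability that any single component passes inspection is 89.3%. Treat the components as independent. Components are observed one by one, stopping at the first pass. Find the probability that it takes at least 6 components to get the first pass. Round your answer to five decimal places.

Y = number of components to the first success; geometric, p = 0.893.
P(Y > 5) = P(first 5 all fail) = (1−p)^5 = 0.0000140

0.00001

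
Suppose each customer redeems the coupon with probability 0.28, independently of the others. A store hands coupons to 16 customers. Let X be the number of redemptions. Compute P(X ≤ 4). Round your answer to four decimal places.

X ~ Binomial(16, 0.28); P(X ≤ 4) = Σ C(16,k) p^k (1−p)^(16−k) over k:
  k=0: C(16,0)·0.28^0·0.72^16 = 0.005216
  k=1: C(16,1)·0.28^1·0.72^15 = 0.032454
  k=2: C(16,2)·0.28^2·0.72^14 = 0.094657
  k=3: C(16,3)·0.28^3·0.72^13 = 0.171785
  k=4: C(16,4)·0.28^4·0.72^12 = 0.217117
Total = 0.521228

0.5212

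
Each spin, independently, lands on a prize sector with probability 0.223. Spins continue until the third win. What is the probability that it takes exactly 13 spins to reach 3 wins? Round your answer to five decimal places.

Y = trial on which the third success occurs; negative binomial, r=3, p=0.223.
P(Y=13) = C(12,2) · p^3 · (1−p)^10
= 66 · 0.01109 · 0.080207 = 0.0587041

0.05870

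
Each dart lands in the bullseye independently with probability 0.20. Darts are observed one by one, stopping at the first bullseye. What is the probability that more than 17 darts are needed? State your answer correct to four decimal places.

Y = number of darts to the first success; geometric, p = 0.20.
P(Y > 17) = P(first 17 all fail) = (1−p)^17 = 0.022518

0.0225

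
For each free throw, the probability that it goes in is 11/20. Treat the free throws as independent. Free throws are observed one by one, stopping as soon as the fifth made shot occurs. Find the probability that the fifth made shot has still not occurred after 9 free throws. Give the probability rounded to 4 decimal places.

Needing more than 9 free throws ⇔ fewer than 5 successes in the first 9. With X ~ Binomial(9, 0.55), P(Y > 9) = P(X ≤ 4).
  k=0: C(9,0)·0.55^0·0.45^9 = 0.000757
  k=1: C(9,1)·0.55^1·0.45^8 = 0.008323
  k=2: C(9,2)·0.55^2·0.45^7 = 0.040693
  k=3: C(9,3)·0.55^3·0.45^6 = 0.116049
  k=4: C(9,4)·0.55^4·0.45^5 = 0.212757
P(X ≤ 4) = 0.378579

0.3786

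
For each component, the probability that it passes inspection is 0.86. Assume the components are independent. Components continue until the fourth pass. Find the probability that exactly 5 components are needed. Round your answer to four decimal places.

0.3063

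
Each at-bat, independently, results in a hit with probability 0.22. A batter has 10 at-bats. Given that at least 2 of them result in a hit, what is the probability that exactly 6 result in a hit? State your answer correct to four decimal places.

0.0129

X ~ Binomial(10, 0.22). Want P(X=6 | X≥2) = P(X=6) / P(X≥2).
P(X=6) = C(10,6)·0.22^6·0.78^4 = 0.008813
P(X≥2) = 1 − 0.083358 − 0.235112 = 0.681531
Ratio = 0.008813 / 0.681531 = 0.012931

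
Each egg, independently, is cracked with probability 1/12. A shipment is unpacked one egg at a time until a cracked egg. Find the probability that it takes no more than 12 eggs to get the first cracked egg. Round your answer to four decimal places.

0.6480

Y = number of eggs to the first success; geometric, p = 0.083333.
P(Y ≤ 12) = 1 − (1−p)^12 = 1 − 0.351996 = 0.648004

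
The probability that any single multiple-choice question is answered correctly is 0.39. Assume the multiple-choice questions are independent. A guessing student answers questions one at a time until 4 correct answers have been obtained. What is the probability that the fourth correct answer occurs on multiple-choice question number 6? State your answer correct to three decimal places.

0.086

Y = trial on which the fourth success occurs; negative binomial, r=4, p=0.39.
P(Y=6) = C(5,3) · p^4 · (1−p)^2
= 10 · 0.023134 · 0.3721 = 0.08608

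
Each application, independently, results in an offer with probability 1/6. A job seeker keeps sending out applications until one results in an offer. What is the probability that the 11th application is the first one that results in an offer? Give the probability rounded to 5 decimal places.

0.02692

Geometric (trials to first success), p = 0.166667.
P(Y = 11) = (1−p)^10 · p = 0.16151 · 0.166667 = 0.0269176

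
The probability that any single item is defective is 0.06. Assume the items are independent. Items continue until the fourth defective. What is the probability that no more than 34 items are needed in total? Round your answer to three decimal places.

Finishing within 34 items ⇔ at least 4 successes in the first 34. With X ~ Binomial(34, 0.06), P(Y ≤ 34) = 1 − P(X ≤ 3).
  k=0: C(34,0)·0.06^0·0.94^34 = 0.12200
  k=1: C(34,1)·0.06^1·0.94^33 = 0.26476
  k=2: C(34,2)·0.06^2·0.94^32 = 0.27884
  k=3: C(34,3)·0.06^3·0.94^31 = 0.18985
1 − 0.85544 = 0.14456

0.145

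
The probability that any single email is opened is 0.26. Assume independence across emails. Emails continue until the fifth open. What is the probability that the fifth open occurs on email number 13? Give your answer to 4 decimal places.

0.0529

Y = trial on which the fifth success occurs; negative binomial, r=5, p=0.26.
P(Y=13) = C(12,4) · p^5 · (1−p)^8
= 495 · 0.0011881 · 0.089919 = 0.052884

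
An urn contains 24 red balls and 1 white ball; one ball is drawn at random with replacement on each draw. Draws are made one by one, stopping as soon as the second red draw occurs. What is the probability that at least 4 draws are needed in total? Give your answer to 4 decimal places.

Needing more than 3 draws ⇔ fewer than 2 successes in the first 3. With X ~ Binomial(3, 0.96), P(Y > 3) = P(X ≤ 1).
  k=0: C(3,0)·0.96^0·0.04^3 = 0.000064
  k=1: C(3,1)·0.96^1·0.04^2 = 0.004608
P(X ≤ 1) = 0.004672

0.0047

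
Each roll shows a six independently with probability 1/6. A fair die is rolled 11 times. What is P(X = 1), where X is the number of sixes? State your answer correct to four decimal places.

X ~ Binomial(n=11, p=0.166667).
P(X=1) = C(11,1) · p^1 · (1−p)^10
= 11 · 0.16667 · 0.16151 = 0.296094

0.2961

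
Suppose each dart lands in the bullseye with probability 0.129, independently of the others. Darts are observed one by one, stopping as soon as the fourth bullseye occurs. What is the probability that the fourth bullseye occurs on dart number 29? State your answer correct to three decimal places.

Y = trial on which the fourth success occurs; negative binomial, r=4, p=0.129.
P(Y=29) = C(28,3) · p^4 · (1−p)^25
= 3276 · 0.00027692 · 0.031656 = 0.02872

0.029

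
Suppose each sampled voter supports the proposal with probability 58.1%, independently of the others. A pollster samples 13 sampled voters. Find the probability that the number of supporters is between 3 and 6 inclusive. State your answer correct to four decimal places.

X ~ Binomial(13, 0.581); P(3 ≤ X ≤ 6) = Σ C(13,k) p^k (1−p)^(13−k) over k:
  k=3: C(13,3)·0.581^3·0.419^10 = 0.009355
  k=4: C(13,4)·0.581^4·0.419^9 = 0.032429
  k=5: C(13,5)·0.581^5·0.419^8 = 0.080942
  k=6: C(13,6)·0.581^6·0.419^7 = 0.149648
Total = 0.272374

0.2724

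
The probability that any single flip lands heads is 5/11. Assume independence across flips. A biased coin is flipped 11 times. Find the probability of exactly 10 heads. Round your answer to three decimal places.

X ~ Binomial(n=11, p=0.454545).
P(X=10) = C(11,10) · p^10 · (1−p)^1
= 11 · 0.00037651 · 0.54545 = 0.00226

0.002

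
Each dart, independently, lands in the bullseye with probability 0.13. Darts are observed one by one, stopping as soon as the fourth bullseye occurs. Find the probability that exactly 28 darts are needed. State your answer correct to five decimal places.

Y = trial on which the fourth success occurs; negative binomial, r=4, p=0.13.
P(Y=28) = C(27,3) · p^4 · (1−p)^24
= 2925 · 0.00028561 · 0.035356 = 0.0295367

0.02954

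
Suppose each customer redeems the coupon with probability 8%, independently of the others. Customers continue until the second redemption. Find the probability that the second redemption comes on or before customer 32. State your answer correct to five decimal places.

Finishing within 32 customers ⇔ at least 2 successes in the first 32. With X ~ Binomial(32, 0.08), P(Y ≤ 32) = 1 − P(X ≤ 1).
  k=0: C(32,0)·0.08^0·0.92^32 = 0.0693762
  k=1: C(32,1)·0.08^1·0.92^31 = 0.1930468
1 − 0.2624230 = 0.7375770

0.73758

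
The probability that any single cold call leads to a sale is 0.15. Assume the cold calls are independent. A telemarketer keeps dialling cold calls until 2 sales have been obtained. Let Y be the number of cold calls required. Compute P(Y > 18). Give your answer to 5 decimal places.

Needing more than 18 cold calls ⇔ fewer than 2 successes in the first 18. With X ~ Binomial(18, 0.15), P(Y > 18) = P(X ≤ 1).
  k=0: C(18,0)·0.15^0·0.85^18 = 0.0536464
  k=1: C(18,1)·0.15^1·0.85^17 = 0.1704062
P(X ≤ 1) = 0.2240527

0.22405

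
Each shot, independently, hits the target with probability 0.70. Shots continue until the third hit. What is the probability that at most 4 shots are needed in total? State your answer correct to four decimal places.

0.6517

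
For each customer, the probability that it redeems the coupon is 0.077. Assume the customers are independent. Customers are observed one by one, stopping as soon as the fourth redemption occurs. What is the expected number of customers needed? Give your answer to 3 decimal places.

51.948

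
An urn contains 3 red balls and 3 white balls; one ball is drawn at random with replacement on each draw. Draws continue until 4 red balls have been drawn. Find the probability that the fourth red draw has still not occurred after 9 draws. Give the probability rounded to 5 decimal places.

Needing more than 9 draws ⇔ fewer than 4 successes in the first 9. With X ~ Binomial(9, 0.50), P(Y > 9) = P(X ≤ 3).
  k=0: C(9,0)·0.50^0·0.50^9 = 0.0019531
  k=1: C(9,1)·0.50^1·0.50^8 = 0.0175781
  k=2: C(9,2)·0.50^2·0.50^7 = 0.0703125
  k=3: C(9,3)·0.50^3·0.50^6 = 0.1640625
P(X ≤ 3) = 0.2539062

0.25391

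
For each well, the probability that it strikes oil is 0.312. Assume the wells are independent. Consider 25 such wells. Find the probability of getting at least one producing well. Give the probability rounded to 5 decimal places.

P(at least one) = 1 − P(none) = 1 − (1 − 0.312)^25
= 1 − 0.0000870 = 0.9999130

0.99991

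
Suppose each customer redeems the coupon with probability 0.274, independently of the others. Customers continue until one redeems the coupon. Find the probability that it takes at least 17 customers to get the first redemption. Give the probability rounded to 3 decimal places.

0.006

Y = number of customers to the first success; geometric, p = 0.274.
P(Y > 16) = P(first 16 all fail) = (1−p)^16 = 0.00596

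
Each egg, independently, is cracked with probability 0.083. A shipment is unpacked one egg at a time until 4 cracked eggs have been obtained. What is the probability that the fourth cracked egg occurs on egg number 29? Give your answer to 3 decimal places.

Y = trial on which the fourth success occurs; negative binomial, r=4, p=0.083.
P(Y=29) = C(28,3) · p^4 · (1−p)^25
= 3276 · 4.7458e-05 · 0.11461 = 0.01782

0.018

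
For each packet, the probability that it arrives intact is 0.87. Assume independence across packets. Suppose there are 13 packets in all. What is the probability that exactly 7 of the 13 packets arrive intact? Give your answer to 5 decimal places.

X ~ Binomial(n=13, p=0.87).
P(X=7) = C(13,7) · p^7 · (1−p)^6
= 1716 · 0.37725 · 4.8268e-06 = 0.0031247

0.00312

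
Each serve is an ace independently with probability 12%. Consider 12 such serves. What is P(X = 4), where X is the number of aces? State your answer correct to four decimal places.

X ~ Binomial(n=12, p=0.12).
P(X=4) = C(12,4) · p^4 · (1−p)^8
= 495 · 0.00020736 · 0.35963 = 0.036914

0.0369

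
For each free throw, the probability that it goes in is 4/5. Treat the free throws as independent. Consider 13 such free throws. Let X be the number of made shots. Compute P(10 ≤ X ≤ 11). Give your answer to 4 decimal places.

X ~ Binomial(13, 0.80); P(10 ≤ X ≤ 11) = Σ C(13,k) p^k (1−p)^(13−k) over k:
  k=10: C(13,10)·0.80^10·0.20^3 = 0.245672
  k=11: C(13,11)·0.80^11·0.20^2 = 0.268006
Total = 0.513678

0.5137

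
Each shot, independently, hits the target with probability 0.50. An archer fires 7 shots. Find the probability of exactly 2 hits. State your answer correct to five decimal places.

0.16406

X ~ Binomial(n=7, p=0.50).
P(X=2) = C(7,2) · p^2 · (1−p)^5
= 21 · 0.25 · 0.03125 = 0.1640625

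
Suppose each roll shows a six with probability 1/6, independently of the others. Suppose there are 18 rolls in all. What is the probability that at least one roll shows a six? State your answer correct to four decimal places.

P(at least one) = 1 − P(none) = 1 − (1 − 0.166667)^18
= 1 − 0.037561 = 0.962439

0.9624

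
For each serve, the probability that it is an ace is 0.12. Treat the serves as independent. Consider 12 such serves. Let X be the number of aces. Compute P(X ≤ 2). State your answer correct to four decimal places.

0.8333

X ~ Binomial(12, 0.12); P(X ≤ 2) = Σ C(12,k) p^k (1−p)^(12−k) over k:
  k=0: C(12,0)·0.12^0·0.88^12 = 0.215671
  k=1: C(12,1)·0.12^1·0.88^11 = 0.352916
  k=2: C(12,2)·0.12^2·0.88^10 = 0.264687
Total = 0.833275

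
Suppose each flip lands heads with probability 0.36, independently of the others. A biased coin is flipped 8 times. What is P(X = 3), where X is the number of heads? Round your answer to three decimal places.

X ~ Binomial(n=8, p=0.36).
P(X=3) = C(8,3) · p^3 · (1−p)^5
= 56 · 0.046656 · 0.10737 = 0.28054

0.281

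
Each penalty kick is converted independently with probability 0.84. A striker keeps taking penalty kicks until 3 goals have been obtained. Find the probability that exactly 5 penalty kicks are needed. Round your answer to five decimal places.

0.09104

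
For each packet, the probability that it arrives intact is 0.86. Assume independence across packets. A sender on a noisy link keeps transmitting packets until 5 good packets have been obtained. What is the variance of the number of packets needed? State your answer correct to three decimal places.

0.946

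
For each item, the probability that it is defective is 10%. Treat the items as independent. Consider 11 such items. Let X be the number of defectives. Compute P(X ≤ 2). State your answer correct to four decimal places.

0.9104

X ~ Binomial(11, 0.10); P(X ≤ 2) = Σ C(11,k) p^k (1−p)^(11−k) over k:
  k=0: C(11,0)·0.10^0·0.90^11 = 0.313811
  k=1: C(11,1)·0.10^1·0.90^10 = 0.383546
  k=2: C(11,2)·0.10^2·0.90^9 = 0.213081
Total = 0.910438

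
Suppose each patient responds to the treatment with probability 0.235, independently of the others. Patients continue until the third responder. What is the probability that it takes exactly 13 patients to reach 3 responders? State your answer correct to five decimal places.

Y = trial on which the third success occurs; negative binomial, r=3, p=0.235.
P(Y=13) = C(12,2) · p^3 · (1−p)^10
= 66 · 0.012978 · 0.068646 = 0.0587979

0.05880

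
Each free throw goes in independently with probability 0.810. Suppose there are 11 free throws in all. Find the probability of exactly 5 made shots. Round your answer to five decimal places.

0.00758

X ~ Binomial(n=11, p=0.81).
P(X=5) = C(11,5) · p^5 · (1−p)^6
= 462 · 0.34868 · 4.7046e-05 = 0.0075786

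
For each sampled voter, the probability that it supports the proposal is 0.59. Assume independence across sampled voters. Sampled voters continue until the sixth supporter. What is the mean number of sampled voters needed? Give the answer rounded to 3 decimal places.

10.169

Y = total sampled voters until the sixth success; negative binomial with r=6, p=0.59.
E[Y] = r / p = 6 / 0.59 = 10.16949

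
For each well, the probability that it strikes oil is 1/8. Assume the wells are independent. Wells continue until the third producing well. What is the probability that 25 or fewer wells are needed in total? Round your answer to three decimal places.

0.620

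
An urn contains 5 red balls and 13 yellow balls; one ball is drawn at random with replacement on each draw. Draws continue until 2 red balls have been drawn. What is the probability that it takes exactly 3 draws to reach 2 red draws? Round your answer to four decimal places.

0.1115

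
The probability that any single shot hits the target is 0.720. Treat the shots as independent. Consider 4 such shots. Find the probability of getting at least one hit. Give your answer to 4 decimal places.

0.9939

P(at least one) = 1 − P(none) = 1 − (1 − 0.72)^4
= 1 − 0.006147 = 0.993853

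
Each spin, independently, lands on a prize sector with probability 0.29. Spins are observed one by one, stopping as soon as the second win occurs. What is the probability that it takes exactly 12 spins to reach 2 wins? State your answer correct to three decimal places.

0.030

Y = trial on which the second success occurs; negative binomial, r=2, p=0.29.
P(Y=12) = C(11,1) · p^2 · (1−p)^10
= 11 · 0.0841 · 0.032552 = 0.03011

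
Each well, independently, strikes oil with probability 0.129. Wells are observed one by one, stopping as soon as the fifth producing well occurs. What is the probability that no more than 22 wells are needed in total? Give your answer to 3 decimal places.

0.145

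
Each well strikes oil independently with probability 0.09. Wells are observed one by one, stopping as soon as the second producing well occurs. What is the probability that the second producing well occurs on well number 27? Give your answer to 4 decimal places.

Y = trial on which the second success occurs; negative binomial, r=2, p=0.09.
P(Y=27) = C(26,1) · p^2 · (1−p)^25
= 26 · 0.0081 · 0.094631 = 0.019929

0.0199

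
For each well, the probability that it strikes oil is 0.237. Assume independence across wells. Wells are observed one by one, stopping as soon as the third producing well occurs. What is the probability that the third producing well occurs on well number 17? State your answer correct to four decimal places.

0.0362

Y = trial on which the third success occurs; negative binomial, r=3, p=0.237.
P(Y=17) = C(16,2) · p^3 · (1−p)^14
= 120 · 0.013312 · 0.022664 = 0.036205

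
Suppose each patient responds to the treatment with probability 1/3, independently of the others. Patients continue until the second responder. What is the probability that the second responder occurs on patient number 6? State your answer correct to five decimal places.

0.10974

Y = trial on which the second success occurs; negative binomial, r=2, p=0.333333.
P(Y=6) = C(5,1) · p^2 · (1−p)^4
= 5 · 0.11111 · 0.19753 = 0.1097394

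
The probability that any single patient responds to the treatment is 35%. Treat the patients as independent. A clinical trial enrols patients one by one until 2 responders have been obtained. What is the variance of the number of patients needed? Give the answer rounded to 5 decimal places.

10.61224

Y = total patients until the second success; negative binomial with r=2, p=0.35.
Var(Y) = r(1−p)/p² = 2·0.65 / 0.35² = 10.6122449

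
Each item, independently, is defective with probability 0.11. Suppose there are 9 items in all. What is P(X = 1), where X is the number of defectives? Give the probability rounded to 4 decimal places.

0.3897

X ~ Binomial(n=9, p=0.11).
P(X=1) = C(9,1) · p^1 · (1−p)^8
= 9 · 0.11 · 0.39366 = 0.389722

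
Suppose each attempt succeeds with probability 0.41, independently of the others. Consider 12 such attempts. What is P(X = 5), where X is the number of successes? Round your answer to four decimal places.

X ~ Binomial(n=12, p=0.41).
P(X=5) = C(12,5) · p^5 · (1−p)^7
= 792 · 0.011586 · 0.024887 = 0.228354

0.2284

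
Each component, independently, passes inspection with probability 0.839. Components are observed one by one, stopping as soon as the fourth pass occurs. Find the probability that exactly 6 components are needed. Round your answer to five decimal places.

0.12844

Y = trial on which the fourth success occurs; negative binomial, r=4, p=0.839.
P(Y=6) = C(5,3) · p^4 · (1−p)^2
= 10 · 0.4955 · 0.025921 = 0.1284398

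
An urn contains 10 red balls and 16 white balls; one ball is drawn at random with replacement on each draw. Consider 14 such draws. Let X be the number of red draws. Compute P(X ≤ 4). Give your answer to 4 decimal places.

0.3205

X ~ Binomial(14, 0.384615); P(X ≤ 4) = Σ C(14,k) p^k (1−p)^(14−k) over k:
  k=0: C(14,0)·0.384615^0·0.615385^14 = 0.001117
  k=1: C(14,1)·0.384615^1·0.615385^13 = 0.009774
  k=2: C(14,2)·0.384615^2·0.615385^12 = 0.039706
  k=3: C(14,3)·0.384615^3·0.615385^11 = 0.099265
  k=4: C(14,4)·0.384615^4·0.615385^10 = 0.170611
Total = 0.320472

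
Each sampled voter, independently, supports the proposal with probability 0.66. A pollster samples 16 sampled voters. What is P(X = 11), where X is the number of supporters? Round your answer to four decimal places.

X ~ Binomial(n=16, p=0.66).
P(X=11) = C(16,11) · p^11 · (1−p)^5
= 4368 · 0.010351 · 0.0045435 = 0.205428

0.2054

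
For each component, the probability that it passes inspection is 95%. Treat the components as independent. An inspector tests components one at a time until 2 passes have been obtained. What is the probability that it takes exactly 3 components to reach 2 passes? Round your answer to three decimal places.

0.090

Y = trial on which the second success occurs; negative binomial, r=2, p=0.95.
P(Y=3) = C(2,1) · p^2 · (1−p)^1
= 2 · 0.9025 · 0.05 = 0.09025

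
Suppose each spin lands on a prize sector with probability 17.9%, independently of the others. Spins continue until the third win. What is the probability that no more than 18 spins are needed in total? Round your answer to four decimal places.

0.6497

Finishing within 18 spins ⇔ at least 3 successes in the first 18. With X ~ Binomial(18, 0.179), P(Y ≤ 18) = 1 − P(X ≤ 2).
  k=0: C(18,0)·0.179^0·0.821^18 = 0.028719
  k=1: C(18,1)·0.179^1·0.821^17 = 0.112709
  k=2: C(18,2)·0.179^2·0.821^16 = 0.208876
1 − 0.350304 = 0.649696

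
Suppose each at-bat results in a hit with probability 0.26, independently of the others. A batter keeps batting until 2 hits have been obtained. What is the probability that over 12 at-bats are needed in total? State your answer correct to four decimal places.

Needing more than 12 at-bats ⇔ fewer than 2 successes in the first 12. With X ~ Binomial(12, 0.26), P(Y > 12) = P(X ≤ 1).
  k=0: C(12,0)·0.26^0·0.74^12 = 0.026964
  k=1: C(12,1)·0.26^1·0.74^11 = 0.113685
P(X ≤ 1) = 0.140649

0.1406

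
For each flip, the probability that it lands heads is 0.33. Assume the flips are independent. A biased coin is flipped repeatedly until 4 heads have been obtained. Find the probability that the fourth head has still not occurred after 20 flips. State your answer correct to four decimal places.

0.0642

Needing more than 20 flips ⇔ fewer than 4 successes in the first 20. With X ~ Binomial(20, 0.33), P(Y > 20) = P(X ≤ 3).
  k=0: C(20,0)·0.33^0·0.67^20 = 0.000332
  k=1: C(20,1)·0.33^1·0.67^19 = 0.003273
  k=2: C(20,2)·0.33^2·0.67^18 = 0.015315
  k=3: C(20,3)·0.33^3·0.67^17 = 0.045260
P(X ≤ 3) = 0.064181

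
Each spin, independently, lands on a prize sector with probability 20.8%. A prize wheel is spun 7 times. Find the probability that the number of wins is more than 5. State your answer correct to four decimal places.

X ~ Binomial(7, 0.208); P(X ≥ 6) = Σ C(7,k) p^k (1−p)^(7−k) over k:
  k=6: C(7,6)·0.208^6·0.792^1 = 0.000449
  k=7: C(7,7)·0.208^7·0.792^0 = 0.000017
Total = 0.000466

0.0005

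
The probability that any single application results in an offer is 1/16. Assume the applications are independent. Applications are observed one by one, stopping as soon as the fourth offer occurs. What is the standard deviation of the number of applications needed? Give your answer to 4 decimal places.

30.9839

Y = total applications until the fourth success; negative binomial with r=4, p=0.0625.
SD(Y) = √[r(1−p)/p²] = √(960.000000) = 30.983867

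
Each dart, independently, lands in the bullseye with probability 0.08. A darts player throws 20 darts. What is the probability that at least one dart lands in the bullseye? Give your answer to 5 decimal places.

0.81131

P(at least one) = 1 − P(none) = 1 − (1 − 0.08)^20
= 1 − 0.1886933 = 0.8113067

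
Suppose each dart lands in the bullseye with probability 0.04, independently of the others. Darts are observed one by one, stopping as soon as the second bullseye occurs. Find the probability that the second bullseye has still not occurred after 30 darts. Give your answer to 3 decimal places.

Needing more than 30 darts ⇔ fewer than 2 successes in the first 30. With X ~ Binomial(30, 0.04), P(Y > 30) = P(X ≤ 1).
  k=0: C(30,0)·0.04^0·0.96^30 = 0.29386
  k=1: C(30,1)·0.04^1·0.96^29 = 0.36732
P(X ≤ 1) = 0.66118

0.661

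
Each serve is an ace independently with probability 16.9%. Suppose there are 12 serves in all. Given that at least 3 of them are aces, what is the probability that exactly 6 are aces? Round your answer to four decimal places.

X ~ Binomial(12, 0.169). Want P(X=6 | X≥3) = P(X=6) / P(X≥3).
P(X=6) = C(12,6)·0.169^6·0.831^6 = 0.007089
P(X≥3) = 1 − 0.108446 − 0.264654 − 0.296024 = 0.330875
Ratio = 0.007089 / 0.330875 = 0.021426

0.0214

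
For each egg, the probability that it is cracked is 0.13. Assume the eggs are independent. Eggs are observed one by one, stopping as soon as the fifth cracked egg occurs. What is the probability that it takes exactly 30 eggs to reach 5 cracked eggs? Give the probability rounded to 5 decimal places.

0.02713

Y = trial on which the fifth success occurs; negative binomial, r=5, p=0.13.
P(Y=30) = C(29,4) · p^5 · (1−p)^25
= 23751 · 3.7129e-05 · 0.03076 = 0.0271256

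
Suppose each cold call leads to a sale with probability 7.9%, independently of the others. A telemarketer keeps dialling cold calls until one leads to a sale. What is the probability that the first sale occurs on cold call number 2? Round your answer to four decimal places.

Geometric (trials to first success), p = 0.079.
P(Y = 2) = (1−p)^1 · p = 0.921 · 0.079 = 0.072759

0.0728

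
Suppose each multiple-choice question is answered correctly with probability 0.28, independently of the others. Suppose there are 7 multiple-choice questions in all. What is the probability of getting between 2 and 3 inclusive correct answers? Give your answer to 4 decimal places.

X ~ Binomial(7, 0.28); P(2 ≤ X ≤ 3) = Σ C(7,k) p^k (1−p)^(7−k) over k:
  k=2: C(7,2)·0.28^2·0.72^5 = 0.318565
  k=3: C(7,3)·0.28^3·0.72^4 = 0.206477
Total = 0.525042

0.5250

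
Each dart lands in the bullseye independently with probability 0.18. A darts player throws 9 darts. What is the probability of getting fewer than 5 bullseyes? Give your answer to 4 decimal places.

X ~ Binomial(9, 0.18); P(X ≤ 4) = Σ C(9,k) p^k (1−p)^(9−k) over k:
  k=0: C(9,0)·0.18^0·0.82^9 = 0.167620
  k=1: C(9,1)·0.18^1·0.82^8 = 0.331151
  k=2: C(9,2)·0.18^2·0.82^7 = 0.290767
  k=3: C(9,3)·0.18^3·0.82^6 = 0.148929
  k=4: C(9,4)·0.18^4·0.82^5 = 0.049038
Total = 0.987504

0.9875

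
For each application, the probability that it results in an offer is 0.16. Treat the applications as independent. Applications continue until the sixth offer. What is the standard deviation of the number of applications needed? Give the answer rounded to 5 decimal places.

14.03122

Y = total applications until the sixth success; negative binomial with r=6, p=0.16.
SD(Y) = √[r(1−p)/p²] = √(196.8750000) = 14.0312152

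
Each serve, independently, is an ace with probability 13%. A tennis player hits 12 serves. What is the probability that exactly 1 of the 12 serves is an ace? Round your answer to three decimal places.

0.337

X ~ Binomial(n=12, p=0.13).
P(X=1) = C(12,1) · p^1 · (1−p)^11
= 12 · 0.13 · 0.21613 = 0.33716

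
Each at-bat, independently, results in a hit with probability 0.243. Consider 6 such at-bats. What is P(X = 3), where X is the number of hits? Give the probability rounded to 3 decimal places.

0.124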